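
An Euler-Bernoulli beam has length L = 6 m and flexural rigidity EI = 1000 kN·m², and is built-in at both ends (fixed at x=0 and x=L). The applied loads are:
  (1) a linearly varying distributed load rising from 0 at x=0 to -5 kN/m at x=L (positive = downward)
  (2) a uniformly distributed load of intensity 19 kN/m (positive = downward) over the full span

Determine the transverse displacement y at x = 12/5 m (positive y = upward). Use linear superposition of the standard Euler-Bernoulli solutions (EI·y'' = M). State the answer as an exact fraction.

Load 1 — triangular load w₀=-5 kN/m (0→w₀ over full span):
  y_1 = -w₀x²(L-x)²(x+2L)/(120LEI) = -(-5)·(12/5)²·(6-(12/5))²·((12/5)+2·6)/(120·6·1000) = 2916/390625 m
Load 2 — uniform load w=19 kN/m over full span:
  y_2 = -wx²(L-x)²/(24EI) = -19·(12/5)²·(6-(12/5))²/(24·1000) = -4617/78125 m
Superposition: y = Σ y_i = -20169/390625 m ≈ -0.051633 m

y(12/5) = -20169/390625 m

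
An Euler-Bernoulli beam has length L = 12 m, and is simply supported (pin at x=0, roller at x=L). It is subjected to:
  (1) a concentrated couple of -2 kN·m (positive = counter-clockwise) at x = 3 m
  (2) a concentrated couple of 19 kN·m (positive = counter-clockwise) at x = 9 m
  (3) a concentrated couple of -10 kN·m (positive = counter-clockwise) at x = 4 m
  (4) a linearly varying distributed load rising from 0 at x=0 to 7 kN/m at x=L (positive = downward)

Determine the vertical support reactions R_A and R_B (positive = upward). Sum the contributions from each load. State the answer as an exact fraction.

Load 1 — applied couple M₀=-2 kN·m at a=3 m (b=L-a=9):
  R_A = M₀/L = (-2)/12 = -1/6 kN
  R_B = -M₀/L = -(-2)/12 = 1/6 kN
Load 2 — applied couple M₀=19 kN·m at a=9 m (b=L-a=3):
  R_A = M₀/L = 19/12 kN
  R_B = -M₀/L = -19/12 kN
Load 3 — applied couple M₀=-10 kN·m at a=4 m (b=L-a=8):
  R_A = M₀/L = (-10)/12 = -5/6 kN
  R_B = -M₀/L = -(-10)/12 = 5/6 kN
Load 4 — triangular load w₀=7 kN/m (0→w₀ over full span):
  R_A = w₀L/6 = 7·12/6 = 14 kN
  R_B = w₀L/3 = 7·12/3 = 28 kN
Superposition: R_A = 175/12 kN, R_B = 329/12 kN

R_A = 175/12 kN, R_B = 329/12 kN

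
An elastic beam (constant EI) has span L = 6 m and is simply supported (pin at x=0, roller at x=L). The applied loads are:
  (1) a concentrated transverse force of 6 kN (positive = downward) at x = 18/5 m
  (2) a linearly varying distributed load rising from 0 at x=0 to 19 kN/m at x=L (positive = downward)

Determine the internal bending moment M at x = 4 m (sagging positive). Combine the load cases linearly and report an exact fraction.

M(4) = 2224/45 kN·m

Load 1 — point force P=6 kN at a=18/5 m (b=L-a=12/5):
  M_1 = Pa(L-x)/L  [x>a] = 6·(18/5)·(6-4)/6 = 36/5 kN·m
Load 2 — triangular load w₀=19 kN/m (0→w₀ over full span):
  M_2 = w₀Lx/6 - w₀x³/(6L) = 19·6·4/6 - 19·4³/(6·6) = 380/9 kN·m
Superposition: M = Σ M_i = 2224/45 kN·m ≈ 49.422222 kN·m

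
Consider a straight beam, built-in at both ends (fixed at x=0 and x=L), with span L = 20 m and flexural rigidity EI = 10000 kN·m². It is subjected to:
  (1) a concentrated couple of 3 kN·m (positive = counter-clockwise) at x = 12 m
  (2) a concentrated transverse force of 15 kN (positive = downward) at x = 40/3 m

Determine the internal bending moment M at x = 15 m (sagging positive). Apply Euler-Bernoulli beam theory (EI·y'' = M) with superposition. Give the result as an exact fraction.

M(15) = 2338/225 kN·m

Load 1 — applied couple M₀=3 kN·m at a=12 m (b=L-a=8):
  M_1 = R_Ax - M_A - M₀  [x>a] with R_A=27/125, M_A=24/25 = (27/125)·15 - (24/25) - 3 = -18/25 kN·m
Load 2 — point force P=15 kN at a=40/3 m (b=L-a=20/3):
  M_2 = Pa²(a+3b)(L-x)/L³ - Pa²b/L²  [x>a] = 15·(40/3)²·((40/3)+3·(20/3))·(20-15)/20³ - 15·(40/3)²·(20/3)/20² = 100/9 kN·m
Superposition: M = Σ M_i = 2338/225 kN·m ≈ 10.391111 kN·m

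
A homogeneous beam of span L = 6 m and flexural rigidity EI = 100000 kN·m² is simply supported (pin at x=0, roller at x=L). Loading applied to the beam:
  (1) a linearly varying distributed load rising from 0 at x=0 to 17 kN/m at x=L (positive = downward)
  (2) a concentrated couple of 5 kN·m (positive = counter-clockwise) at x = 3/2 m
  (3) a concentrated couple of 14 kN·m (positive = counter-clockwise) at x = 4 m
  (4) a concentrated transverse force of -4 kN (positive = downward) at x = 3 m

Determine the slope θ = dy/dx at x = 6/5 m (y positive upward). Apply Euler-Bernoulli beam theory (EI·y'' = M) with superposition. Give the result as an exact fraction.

θ(6/5) = -1663819/3000000000 rad

Load 1 — triangular load w₀=17 kN/m (0→w₀ over full span):
  θ_1 = -w₀(7L⁴-30L²x²+15x⁴)/(360LEI) = -17·(7·6⁴-30·6²·(6/5)²+15·(6/5)⁴)/(360·6·100000) = -4641/7812500 rad
Load 2 — applied couple M₀=5 kN·m at a=3/2 m (b=L-a=9/2):
  θ_2 = (M₀x²/(2L)+C₁)/EI  [x≤a] with C₁=M₀(3b²-L²)/(6L)=55/16 = (5·(6/5)²/(2·6)+(55/16))/100000 = 323/8000000 rad
Load 3 — applied couple M₀=14 kN·m at a=4 m (b=L-a=2):
  θ_3 = (M₀x²/(2L)+C₁)/EI  [x≤a] with C₁=M₀(3b²-L²)/(6L)=-28/3 = (14·(6/5)²/(2·6)+(-28/3))/100000 = -287/3750000 rad
Load 4 — point force P=-4 kN at a=3 m (b=L-a=3):
  θ_4 = -Pb(L²-b²-3x²)/(6LEI)  [x≤a] = -(-4)·3·(6²-3²-3·(6/5)²)/(6·6·100000) = 189/2500000 rad
Superposition: θ = Σ θ_i = -1663819/3000000000 rad ≈ -0.000555 rad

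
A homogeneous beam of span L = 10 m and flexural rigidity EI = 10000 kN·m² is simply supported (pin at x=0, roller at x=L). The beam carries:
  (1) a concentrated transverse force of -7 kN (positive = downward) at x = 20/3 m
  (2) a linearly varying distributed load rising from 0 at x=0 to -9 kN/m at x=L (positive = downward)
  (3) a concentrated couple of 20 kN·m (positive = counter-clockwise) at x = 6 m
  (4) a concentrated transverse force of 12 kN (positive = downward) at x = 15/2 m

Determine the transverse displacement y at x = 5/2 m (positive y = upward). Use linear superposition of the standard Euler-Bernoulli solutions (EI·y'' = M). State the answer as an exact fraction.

Load 1 — point force P=-7 kN at a=20/3 m (b=L-a=10/3):
  y_1 = -Pbx(L²-b²-x²)/(6LEI)  [x≤a] = -(-7)·(10/3)·(5/2)·(10²-(10/3)²-(5/2)²)/(6·10·10000) = 833/103680 m
Load 2 — triangular load w₀=-9 kN/m (0→w₀ over full span):
  y_2 = -w₀x(7L⁴-10L²x²+3x⁴)/(360LEI) = -(-9)·(5/2)·(7·10⁴-10·10²·(5/2)²+3·(5/2)⁴)/(360·10·10000) = 327/8192 m
Load 3 — applied couple M₀=20 kN·m at a=6 m (b=L-a=4):
  y_3 = (M₀x³/(6L)+C₁x)/EI  [x≤a] with C₁=M₀(3b²-L²)/(6L)=-52/3 = (20·(5/2)³/(6·10)+(-52/3)·(5/2))/10000 = -61/16000 m
Load 4 — point force P=12 kN at a=15/2 m (b=L-a=5/2):
  y_4 = -Pbx(L²-b²-x²)/(6LEI)  [x≤a] = -12·(5/2)·(5/2)·(10²-(5/2)²-(5/2)²)/(6·10·10000) = -7/640 m
Superposition: y = Σ y_i = 2753851/82944000 m ≈ 0.033201 m

y(5/2) = 2753851/82944000 m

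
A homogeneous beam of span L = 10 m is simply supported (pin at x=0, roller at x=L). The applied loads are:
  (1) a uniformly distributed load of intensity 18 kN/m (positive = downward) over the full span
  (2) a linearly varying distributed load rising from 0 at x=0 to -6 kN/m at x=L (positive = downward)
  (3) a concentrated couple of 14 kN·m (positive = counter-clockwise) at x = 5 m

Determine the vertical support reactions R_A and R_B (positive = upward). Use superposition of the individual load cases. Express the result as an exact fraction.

Load 1 — uniform load w=18 kN/m over full span:
  R_A = wL/2 = 18·10/2 = 90 kN
  R_B = wL/2 = 18·10/2 = 90 kN
Load 2 — triangular load w₀=-6 kN/m (0→w₀ over full span):
  R_A = w₀L/6 = (-6)·10/6 = -10 kN
  R_B = w₀L/3 = (-6)·10/3 = -20 kN
Load 3 — applied couple M₀=14 kN·m at a=5 m (b=L-a=5):
  R_A = M₀/L = 14/10 = 7/5 kN
  R_B = -M₀/L = -14/10 = -7/5 kN
Superposition: R_A = 407/5 kN, R_B = 343/5 kN

R_A = 407/5 kN, R_B = 343/5 kN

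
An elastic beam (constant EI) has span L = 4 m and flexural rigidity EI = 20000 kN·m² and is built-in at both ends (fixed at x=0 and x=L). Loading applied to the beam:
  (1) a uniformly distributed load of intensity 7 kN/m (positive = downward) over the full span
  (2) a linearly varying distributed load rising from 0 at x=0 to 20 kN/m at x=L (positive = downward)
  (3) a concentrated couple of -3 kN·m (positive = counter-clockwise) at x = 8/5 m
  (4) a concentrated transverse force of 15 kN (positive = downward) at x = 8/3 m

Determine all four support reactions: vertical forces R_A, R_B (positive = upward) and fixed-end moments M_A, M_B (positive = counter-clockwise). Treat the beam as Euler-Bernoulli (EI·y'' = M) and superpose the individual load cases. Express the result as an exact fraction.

Load 1 — uniform load w=7 kN/m over full span:
  R_A = wL/2 = 7·4/2 = 14 kN
  M_A = wL²/12 = 7·4²/12 = 28/3 kN·m
  R_B = wL/2 = 7·4/2 = 14 kN
  M_B = -wL²/12 = -7·4²/12 = -28/3 kN·m
Load 2 — triangular load w₀=20 kN/m (0→w₀ over full span):
  R_A = 3w₀L/20 = 3·20·4/20 = 12 kN
  M_A = w₀L²/30 = 20·4²/30 = 32/3 kN·m
  R_B = 7w₀L/20 = 7·20·4/20 = 28 kN
  M_B = -w₀L²/20 = -20·4²/20 = -16 kN·m
Load 3 — applied couple M₀=-3 kN·m at a=8/5 m (b=L-a=12/5):
  R_A = 6M₀ab/L³ = 6·(-3)·(8/5)·(12/5)/4³ = -27/25 kN
  M_A = M₀b(2a-b)/L² = (-3)·(12/5)·(2·(8/5)-(12/5))/4² = -9/25 kN·m
  R_B = -6M₀ab/L³ = -6·(-3)·(8/5)·(12/5)/4³ = 27/25 kN
  M_B = M₀a(2b-a)/L² = (-3)·(8/5)·(2·(12/5)-(8/5))/4² = -24/25 kN·m
Load 4 — point force P=15 kN at a=8/3 m (b=L-a=4/3):
  R_A = Pb²(3a+b)/L³ = 15·(4/3)²·(3·(8/3)+(4/3))/4³ = 35/9 kN
  M_A = Pab²/L² = 15·(8/3)·(4/3)²/4² = 40/9 kN·m
  R_B = Pa²(a+3b)/L³ = 15·(8/3)²·((8/3)+3·(4/3))/4³ = 100/9 kN
  M_B = -Pa²b/L² = -15·(8/3)²·(4/3)/4² = -80/9 kN·m
Superposition: R_A = 6482/225 kN, M_A = 5419/225 kN·m, R_B = 12193/225 kN, M_B = -7916/225 kN·m

R_A = 6482/225 kN, M_A = 5419/225 kN·m, R_B = 12193/225 kN, M_B = -7916/225 kN·m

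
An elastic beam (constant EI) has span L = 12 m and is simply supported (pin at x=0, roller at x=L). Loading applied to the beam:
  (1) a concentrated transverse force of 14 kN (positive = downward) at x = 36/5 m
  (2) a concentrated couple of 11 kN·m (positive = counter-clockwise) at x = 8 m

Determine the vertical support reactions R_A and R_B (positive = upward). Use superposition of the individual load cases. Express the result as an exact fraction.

R_A = 391/60 kN, R_B = 449/60 kN

Load 1 — point force P=14 kN at a=36/5 m (b=L-a=24/5):
  R_A = Pb/L = 14·(24/5)/12 = 28/5 kN
  R_B = Pa/L = 14·(36/5)/12 = 42/5 kN
Load 2 — applied couple M₀=11 kN·m at a=8 m (b=L-a=4):
  R_A = M₀/L = 11/12 kN
  R_B = -M₀/L = -11/12 kN
Superposition: R_A = 391/60 kN, R_B = 449/60 kN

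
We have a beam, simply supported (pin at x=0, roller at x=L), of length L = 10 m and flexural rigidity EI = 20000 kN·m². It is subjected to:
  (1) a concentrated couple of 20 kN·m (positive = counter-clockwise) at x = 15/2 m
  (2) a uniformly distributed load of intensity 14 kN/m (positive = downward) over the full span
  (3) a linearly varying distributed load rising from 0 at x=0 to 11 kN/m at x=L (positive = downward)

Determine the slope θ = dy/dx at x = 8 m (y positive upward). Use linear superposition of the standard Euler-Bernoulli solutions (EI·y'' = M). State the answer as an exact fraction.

Load 1 — applied couple M₀=20 kN·m at a=15/2 m (b=L-a=5/2):
  θ_1 = (M₀x²/(2L)-M₀(x-a)+C₁)/EI  [x>a] with C₁=M₀(3b²-L²)/(6L)=-325/12 = (20·8²/(2·10)-20·(8-(15/2))+(-325/12))/20000 = 323/240000 rad
Load 2 — uniform load w=14 kN/m over full span:
  θ_2 = -w(L³-6Lx²+4x³)/(24EI) = -14·(10³-6·10·8²+4·8³)/(24·20000) = 231/10000 rad
Load 3 — triangular load w₀=11 kN/m (0→w₀ over full span):
  θ_3 = -w₀(7L⁴-30L²x²+15x⁴)/(360LEI) = -11·(7·10⁴-30·10²·8²+15·8⁴)/(360·10·20000) = 8327/900000 rad
Superposition: θ = Σ θ_i = 121313/3600000 rad ≈ 0.033698 rad

θ(8) = 121313/3600000 rad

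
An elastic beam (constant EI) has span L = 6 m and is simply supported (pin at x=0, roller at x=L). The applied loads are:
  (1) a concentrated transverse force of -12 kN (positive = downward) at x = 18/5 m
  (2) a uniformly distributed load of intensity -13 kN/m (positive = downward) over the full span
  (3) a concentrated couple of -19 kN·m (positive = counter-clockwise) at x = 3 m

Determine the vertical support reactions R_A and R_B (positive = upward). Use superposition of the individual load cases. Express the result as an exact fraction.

R_A = -1409/30 kN, R_B = -1291/30 kN

Load 1 — point force P=-12 kN at a=18/5 m (b=L-a=12/5):
  R_A = Pb/L = (-12)·(12/5)/6 = -24/5 kN
  R_B = Pa/L = (-12)·(18/5)/6 = -36/5 kN
Load 2 — uniform load w=-13 kN/m over full span:
  R_A = wL/2 = (-13)·6/2 = -39 kN
  R_B = wL/2 = (-13)·6/2 = -39 kN
Load 3 — applied couple M₀=-19 kN·m at a=3 m (b=L-a=3):
  R_A = M₀/L = (-19)/6 = -19/6 kN
  R_B = -M₀/L = -(-19)/6 = 19/6 kN
Superposition: R_A = -1409/30 kN, R_B = -1291/30 kN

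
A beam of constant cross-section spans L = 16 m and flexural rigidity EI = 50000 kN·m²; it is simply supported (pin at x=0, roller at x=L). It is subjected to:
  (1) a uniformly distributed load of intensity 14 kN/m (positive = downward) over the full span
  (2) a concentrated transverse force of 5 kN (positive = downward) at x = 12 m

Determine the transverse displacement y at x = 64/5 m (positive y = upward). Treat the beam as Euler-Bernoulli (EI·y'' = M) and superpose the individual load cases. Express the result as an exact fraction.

y(64/5) = -855338/5859375 m

Load 1 — uniform load w=14 kN/m over full span:
  y_1 = -wx(L³-2Lx²+x³)/(24EI) = -14·(64/5)·(16³-2·16·(64/5)²+(64/5)³)/(24·50000) = -831488/5859375 m
Load 2 — point force P=5 kN at a=12 m (b=L-a=4):
  y_2 = -Pa(L-x)(2Lx-a²-x²)/(6LEI)  [x>a] = -5·12·(16-(64/5))·(2·16·(64/5)-12²-(64/5)²)/(6·16·50000) = -318/78125 m
Superposition: y = Σ y_i = -855338/5859375 m ≈ -0.145978 m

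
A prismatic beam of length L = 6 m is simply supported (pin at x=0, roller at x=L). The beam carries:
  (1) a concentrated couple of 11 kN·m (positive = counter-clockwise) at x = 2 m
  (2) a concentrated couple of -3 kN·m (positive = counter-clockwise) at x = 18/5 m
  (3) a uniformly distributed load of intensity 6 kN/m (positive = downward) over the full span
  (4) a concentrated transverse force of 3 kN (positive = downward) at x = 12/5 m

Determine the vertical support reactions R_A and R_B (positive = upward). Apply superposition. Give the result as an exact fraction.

R_A = 317/15 kN, R_B = 268/15 kN

Load 1 — applied couple M₀=11 kN·m at a=2 m (b=L-a=4):
  R_A = M₀/L = 11/6 kN
  R_B = -M₀/L = -11/6 kN
Load 2 — applied couple M₀=-3 kN·m at a=18/5 m (b=L-a=12/5):
  R_A = M₀/L = (-3)/6 = -1/2 kN
  R_B = -M₀/L = -(-3)/6 = 1/2 kN
Load 3 — uniform load w=6 kN/m over full span:
  R_A = wL/2 = 6·6/2 = 18 kN
  R_B = wL/2 = 6·6/2 = 18 kN
Load 4 — point force P=3 kN at a=12/5 m (b=L-a=18/5):
  R_A = Pb/L = 3·(18/5)/6 = 9/5 kN
  R_B = Pa/L = 3·(12/5)/6 = 6/5 kN
Superposition: R_A = 317/15 kN, R_B = 268/15 kN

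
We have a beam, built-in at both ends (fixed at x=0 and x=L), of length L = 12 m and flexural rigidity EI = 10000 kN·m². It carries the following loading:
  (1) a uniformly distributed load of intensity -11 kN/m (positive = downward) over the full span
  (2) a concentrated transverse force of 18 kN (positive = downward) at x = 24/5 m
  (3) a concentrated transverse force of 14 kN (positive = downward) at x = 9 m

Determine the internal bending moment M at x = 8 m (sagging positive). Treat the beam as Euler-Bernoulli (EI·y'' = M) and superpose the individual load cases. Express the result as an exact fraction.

M(8) = -29767/1000 kN·m

Load 1 — uniform load w=-11 kN/m over full span:
  M_1 = wLx/2 - wL²/12 - wx²/2 = (-11)·12·8/2 - (-11)·12²/12 - (-11)·8²/2 = -44 kN·m
Load 2 — point force P=18 kN at a=24/5 m (b=L-a=36/5):
  M_2 = Pa²(a+3b)(L-x)/L³ - Pa²b/L²  [x>a] = 18·(24/5)²·((24/5)+3·(36/5))·(12-8)/12³ - 18·(24/5)²·(36/5)/12² = 576/125 kN·m
Load 3 — point force P=14 kN at a=9 m (b=L-a=3):
  M_3 = Pb²(3a+b)x/L³ - Pab²/L²  [x≤a] = 14·3²·(3·9+3)·8/12³ - 14·9·3²/12² = 77/8 kN·m
Superposition: M = Σ M_i = -29767/1000 kN·m ≈ -29.767000 kN·m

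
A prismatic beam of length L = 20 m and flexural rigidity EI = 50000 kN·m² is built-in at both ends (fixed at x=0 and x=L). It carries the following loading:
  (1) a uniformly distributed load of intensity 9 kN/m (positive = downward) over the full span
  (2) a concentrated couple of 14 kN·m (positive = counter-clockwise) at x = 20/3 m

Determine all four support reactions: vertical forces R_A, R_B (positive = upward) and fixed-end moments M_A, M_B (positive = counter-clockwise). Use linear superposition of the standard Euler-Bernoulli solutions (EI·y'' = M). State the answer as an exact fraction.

Load 1 — uniform load w=9 kN/m over full span:
  R_A = wL/2 = 9·20/2 = 90 kN
  M_A = wL²/12 = 9·20²/12 = 300 kN·m
  R_B = wL/2 = 9·20/2 = 90 kN
  M_B = -wL²/12 = -9·20²/12 = -300 kN·m
Load 2 — applied couple M₀=14 kN·m at a=20/3 m (b=L-a=40/3):
  R_A = 6M₀ab/L³ = 6·14·(20/3)·(40/3)/20³ = 14/15 kN
  M_A = M₀b(2a-b)/L² = 14·(40/3)·(2·(20/3)-(40/3))/20² = 0 kN·m
  R_B = -6M₀ab/L³ = -6·14·(20/3)·(40/3)/20³ = -14/15 kN
  M_B = M₀a(2b-a)/L² = 14·(20/3)·(2·(40/3)-(20/3))/20² = 14/3 kN·m
Superposition: R_A = 1364/15 kN, M_A = 300 kN·m, R_B = 1336/15 kN, M_B = -886/3 kN·m

R_A = 1364/15 kN, M_A = 300 kN·m, R_B = 1336/15 kN, M_B = -886/3 kN·m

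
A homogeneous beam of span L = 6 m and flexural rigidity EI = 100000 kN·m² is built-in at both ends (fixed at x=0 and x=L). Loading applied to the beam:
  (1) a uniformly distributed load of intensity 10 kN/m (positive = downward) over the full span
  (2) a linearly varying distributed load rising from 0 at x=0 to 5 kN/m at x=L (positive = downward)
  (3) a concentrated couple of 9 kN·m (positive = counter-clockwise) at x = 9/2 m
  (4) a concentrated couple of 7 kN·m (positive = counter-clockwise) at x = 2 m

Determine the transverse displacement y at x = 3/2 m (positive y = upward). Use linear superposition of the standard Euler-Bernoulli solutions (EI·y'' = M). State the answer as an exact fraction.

y(3/2) = -12593/51200000 m

Load 1 — uniform load w=10 kN/m over full span:
  y_1 = -wx²(L-x)²/(24EI) = -10·(3/2)²·(6-(3/2))²/(24·100000) = -243/1280000 m
Load 2 — triangular load w₀=5 kN/m (0→w₀ over full span):
  y_2 = -w₀x²(L-x)²(x+2L)/(120LEI) = -5·(3/2)²·(6-(3/2))²·((3/2)+2·6)/(120·6·100000) = -2187/51200000 m
Load 3 — applied couple M₀=9 kN·m at a=9/2 m (b=L-a=3/2):
  y_3 = (R_Ax³/6 - M_Ax²/2)/EI  [x≤a] with R_A=27/16, M_A=45/16 = ((27/16)·(3/2)³/6 - (45/16)·(3/2)²/2)/100000 = -567/25600000 m
Load 4 — applied couple M₀=7 kN·m at a=2 m (b=L-a=4):
  y_4 = (R_Ax³/6 - M_Ax²/2)/EI  [x≤a] with R_A=14/9, M_A=0 = ((14/9)·(3/2)³/6 - 0·(3/2)²/2)/100000 = 7/800000 m
Superposition: y = Σ y_i = -12593/51200000 m ≈ -0.000246 m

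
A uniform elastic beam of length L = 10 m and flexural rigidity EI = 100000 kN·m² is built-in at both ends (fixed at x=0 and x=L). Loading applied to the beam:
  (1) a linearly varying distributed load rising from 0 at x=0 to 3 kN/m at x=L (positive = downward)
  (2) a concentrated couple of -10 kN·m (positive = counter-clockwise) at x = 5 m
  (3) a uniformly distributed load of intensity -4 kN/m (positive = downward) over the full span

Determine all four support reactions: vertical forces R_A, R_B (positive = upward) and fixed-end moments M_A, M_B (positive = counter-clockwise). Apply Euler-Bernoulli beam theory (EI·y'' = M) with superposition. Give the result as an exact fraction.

Load 1 — triangular load w₀=3 kN/m (0→w₀ over full span):
  R_A = 3w₀L/20 = 3·3·10/20 = 9/2 kN
  M_A = w₀L²/30 = 3·10²/30 = 10 kN·m
  R_B = 7w₀L/20 = 7·3·10/20 = 21/2 kN
  M_B = -w₀L²/20 = -3·10²/20 = -15 kN·m
Load 2 — applied couple M₀=-10 kN·m at a=5 m (b=L-a=5):
  R_A = 6M₀ab/L³ = 6·(-10)·5·5/10³ = -3/2 kN
  M_A = M₀b(2a-b)/L² = (-10)·5·(2·5-5)/10² = -5/2 kN·m
  R_B = -6M₀ab/L³ = -6·(-10)·5·5/10³ = 3/2 kN
  M_B = M₀a(2b-a)/L² = (-10)·5·(2·5-5)/10² = -5/2 kN·m
Load 3 — uniform load w=-4 kN/m over full span:
  R_A = wL/2 = (-4)·10/2 = -20 kN
  M_A = wL²/12 = (-4)·10²/12 = -100/3 kN·m
  R_B = wL/2 = (-4)·10/2 = -20 kN
  M_B = -wL²/12 = -(-4)·10²/12 = 100/3 kN·m
Superposition: R_A = -17 kN, M_A = -155/6 kN·m, R_B = -8 kN, M_B = 95/6 kN·m

R_A = -17 kN, M_A = -155/6 kN·m, R_B = -8 kN, M_B = 95/6 kN·m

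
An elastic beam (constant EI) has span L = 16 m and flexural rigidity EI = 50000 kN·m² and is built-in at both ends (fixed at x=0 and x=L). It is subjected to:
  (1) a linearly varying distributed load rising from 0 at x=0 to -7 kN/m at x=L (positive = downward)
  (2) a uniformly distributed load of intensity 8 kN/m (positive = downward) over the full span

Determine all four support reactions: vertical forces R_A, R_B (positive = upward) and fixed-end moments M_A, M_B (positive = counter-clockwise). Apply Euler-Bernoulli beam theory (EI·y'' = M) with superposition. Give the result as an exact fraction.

R_A = 236/5 kN, M_A = 1664/15 kN·m, R_B = 124/5 kN, M_B = -1216/15 kN·m

Load 1 — triangular load w₀=-7 kN/m (0→w₀ over full span):
  R_A = 3w₀L/20 = 3·(-7)·16/20 = -84/5 kN
  M_A = w₀L²/30 = (-7)·16²/30 = -896/15 kN·m
  R_B = 7w₀L/20 = 7·(-7)·16/20 = -196/5 kN
  M_B = -w₀L²/20 = -(-7)·16²/20 = 448/5 kN·m
Load 2 — uniform load w=8 kN/m over full span:
  R_A = wL/2 = 8·16/2 = 64 kN
  M_A = wL²/12 = 8·16²/12 = 512/3 kN·m
  R_B = wL/2 = 8·16/2 = 64 kN
  M_B = -wL²/12 = -8·16²/12 = -512/3 kN·m
Superposition: R_A = 236/5 kN, M_A = 1664/15 kN·m, R_B = 124/5 kN, M_B = -1216/15 kN·m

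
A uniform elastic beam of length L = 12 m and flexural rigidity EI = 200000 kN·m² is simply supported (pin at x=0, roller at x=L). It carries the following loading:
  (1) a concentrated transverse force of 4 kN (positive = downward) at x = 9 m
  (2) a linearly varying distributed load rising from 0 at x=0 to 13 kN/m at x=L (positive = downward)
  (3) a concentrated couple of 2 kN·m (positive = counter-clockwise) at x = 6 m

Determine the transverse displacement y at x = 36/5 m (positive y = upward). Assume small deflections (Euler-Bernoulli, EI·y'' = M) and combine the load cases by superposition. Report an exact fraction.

y(36/5) = -14064813/1562500000 m

Load 1 — point force P=4 kN at a=9 m (b=L-a=3):
  y_1 = -Pbx(L²-b²-x²)/(6LEI)  [x≤a] = -4·3·(36/5)·(12²-3²-(36/5)²)/(6·12·200000) = -6237/12500000 m
Load 2 — triangular load w₀=13 kN/m (0→w₀ over full span):
  y_2 = -w₀x(7L⁴-10L²x²+3x⁴)/(360LEI) = -13·(36/5)·(7·12⁴-10·12²·(36/5)²+3·(36/5)⁴)/(360·12·200000) = -415584/48828125 m
Load 3 — applied couple M₀=2 kN·m at a=6 m (b=L-a=6):
  y_3 = (M₀x³/(6L)-M₀(x-a)²/2+C₁x)/EI  [x>a] with C₁=M₀(3b²-L²)/(6L)=-1 = (2·(36/5)³/(6·12)-2·((36/5)-6)²/2+(-1)·(36/5))/200000 = 27/3125000 m
Superposition: y = Σ y_i = -14064813/1562500000 m ≈ -0.009001 m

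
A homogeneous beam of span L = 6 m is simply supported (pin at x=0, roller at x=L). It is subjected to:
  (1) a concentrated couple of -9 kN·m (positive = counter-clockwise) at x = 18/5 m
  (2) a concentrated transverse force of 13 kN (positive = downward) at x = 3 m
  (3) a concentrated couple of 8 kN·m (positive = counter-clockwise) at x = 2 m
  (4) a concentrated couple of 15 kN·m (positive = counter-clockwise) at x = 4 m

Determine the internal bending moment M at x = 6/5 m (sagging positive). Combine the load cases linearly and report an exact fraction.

M(6/5) = 53/5 kN·m

Load 1 — applied couple M₀=-9 kN·m at a=18/5 m (b=L-a=12/5):
  M_1 = M₀x/L  [x≤a] = (-9)·(6/5)/6 = -9/5 kN·m
Load 2 — point force P=13 kN at a=3 m (b=L-a=3):
  M_2 = Pbx/L  [x≤a] = 13·3·(6/5)/6 = 39/5 kN·m
Load 3 — applied couple M₀=8 kN·m at a=2 m (b=L-a=4):
  M_3 = M₀x/L  [x≤a] = 8·(6/5)/6 = 8/5 kN·m
Load 4 — applied couple M₀=15 kN·m at a=4 m (b=L-a=2):
  M_4 = M₀x/L  [x≤a] = 15·(6/5)/6 = 3 kN·m
Superposition: M = Σ M_i = 53/5 kN·m ≈ 10.600000 kN·m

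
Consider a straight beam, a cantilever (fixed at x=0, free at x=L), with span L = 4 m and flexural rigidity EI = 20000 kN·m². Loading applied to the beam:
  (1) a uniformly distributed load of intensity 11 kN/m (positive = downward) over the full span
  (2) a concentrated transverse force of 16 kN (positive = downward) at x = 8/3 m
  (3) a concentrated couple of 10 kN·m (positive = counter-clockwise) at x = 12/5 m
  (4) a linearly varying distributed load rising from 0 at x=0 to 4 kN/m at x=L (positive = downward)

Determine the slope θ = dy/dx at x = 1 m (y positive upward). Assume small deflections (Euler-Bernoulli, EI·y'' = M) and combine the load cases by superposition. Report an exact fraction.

Load 1 — uniform load w=11 kN/m over full span:
  θ_1 = -wx(x²-3Lx+3L²)/(6EI) = -11·1·(1²-3·4·1+3·4²)/(6·20000) = -407/120000 rad
Load 2 — point force P=16 kN at a=8/3 m (b=L-a=4/3):
  θ_2 = -Px(2a-x)/(2EI)  [x≤a] = -16·1·(2·(8/3)-1)/(2·20000) = -13/7500 rad
Load 3 — applied couple M₀=10 kN·m at a=12/5 m (b=L-a=8/5):
  θ_3 = M₀x/EI  [x≤a] = 10·1/20000 = 1/2000 rad
Load 4 — triangular load w₀=4 kN/m (0→w₀ over full span):
  θ_4 = (w₀Lx²/4-w₀L²x/3-w₀x⁴/(24L))/EI = (4·4·1²/4-4·4²·1/3-4·1⁴/(24·4))/20000 = -139/160000 rad
Superposition: θ = Σ θ_i = -879/160000 rad ≈ -0.005494 rad

θ(1) = -879/160000 rad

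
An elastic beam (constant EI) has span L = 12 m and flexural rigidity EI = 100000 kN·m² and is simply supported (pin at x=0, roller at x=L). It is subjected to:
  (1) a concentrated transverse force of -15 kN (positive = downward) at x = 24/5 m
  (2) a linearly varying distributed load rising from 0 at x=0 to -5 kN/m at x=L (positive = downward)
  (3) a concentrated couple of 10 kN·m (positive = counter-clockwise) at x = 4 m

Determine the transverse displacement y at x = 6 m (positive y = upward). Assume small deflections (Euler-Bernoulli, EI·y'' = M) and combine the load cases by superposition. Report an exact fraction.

y(6) = 30869/2500000 m

Load 1 — point force P=-15 kN at a=24/5 m (b=L-a=36/5):
  y_1 = -Pa(L-x)(2Lx-a²-x²)/(6LEI)  [x>a] = -(-15)·(24/5)·(12-6)·(2·12·6-(24/5)²-6²)/(6·12·100000) = 1593/312500 m
Load 2 — triangular load w₀=-5 kN/m (0→w₀ over full span):
  y_2 = -w₀x(7L⁴-10L²x²+3x⁴)/(360LEI) = -(-5)·6·(7·12⁴-10·12²·6²+3·6⁴)/(360·12·100000) = 27/4000 m
Load 3 — applied couple M₀=10 kN·m at a=4 m (b=L-a=8):
  y_3 = (M₀x³/(6L)-M₀(x-a)²/2+C₁x)/EI  [x>a] with C₁=M₀(3b²-L²)/(6L)=20/3 = (10·6³/(6·12)-10·(6-4)²/2+(20/3)·6)/100000 = 1/2000 m
Superposition: y = Σ y_i = 30869/2500000 m ≈ 0.012348 m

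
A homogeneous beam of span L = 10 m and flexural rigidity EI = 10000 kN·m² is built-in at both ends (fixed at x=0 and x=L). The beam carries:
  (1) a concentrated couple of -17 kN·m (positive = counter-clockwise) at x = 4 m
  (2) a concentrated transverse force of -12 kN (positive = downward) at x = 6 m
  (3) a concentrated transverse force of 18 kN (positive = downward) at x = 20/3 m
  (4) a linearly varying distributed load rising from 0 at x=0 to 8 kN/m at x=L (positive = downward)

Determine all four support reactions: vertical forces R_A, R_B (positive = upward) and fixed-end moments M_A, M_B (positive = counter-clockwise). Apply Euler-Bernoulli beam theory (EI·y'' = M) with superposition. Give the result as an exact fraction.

R_A = 3748/375 kN, M_A = 661/25 kN·m, R_B = 13502/375 kN, M_B = -4112/75 kN·m

Load 1 — applied couple M₀=-17 kN·m at a=4 m (b=L-a=6):
  R_A = 6M₀ab/L³ = 6·(-17)·4·6/10³ = -306/125 kN
  M_A = M₀b(2a-b)/L² = (-17)·6·(2·4-6)/10² = -51/25 kN·m
  R_B = -6M₀ab/L³ = -6·(-17)·4·6/10³ = 306/125 kN
  M_B = M₀a(2b-a)/L² = (-17)·4·(2·6-4)/10² = -136/25 kN·m
Load 2 — point force P=-12 kN at a=6 m (b=L-a=4):
  R_A = Pb²(3a+b)/L³ = (-12)·4²·(3·6+4)/10³ = -528/125 kN
  M_A = Pab²/L² = (-12)·6·4²/10² = -288/25 kN·m
  R_B = Pa²(a+3b)/L³ = (-12)·6²·(6+3·4)/10³ = -972/125 kN
  M_B = -Pa²b/L² = -(-12)·6²·4/10² = 432/25 kN·m
Load 3 — point force P=18 kN at a=20/3 m (b=L-a=10/3):
  R_A = Pb²(3a+b)/L³ = 18·(10/3)²·(3·(20/3)+(10/3))/10³ = 14/3 kN
  M_A = Pab²/L² = 18·(20/3)·(10/3)²/10² = 40/3 kN·m
  R_B = Pa²(a+3b)/L³ = 18·(20/3)²·((20/3)+3·(10/3))/10³ = 40/3 kN
  M_B = -Pa²b/L² = -18·(20/3)²·(10/3)/10² = -80/3 kN·m
Load 4 — triangular load w₀=8 kN/m (0→w₀ over full span):
  R_A = 3w₀L/20 = 3·8·10/20 = 12 kN
  M_A = w₀L²/30 = 8·10²/30 = 80/3 kN·m
  R_B = 7w₀L/20 = 7·8·10/20 = 28 kN
  M_B = -w₀L²/20 = -8·10²/20 = -40 kN·m
Superposition: R_A = 3748/375 kN, M_A = 661/25 kN·m, R_B = 13502/375 kN, M_B = -4112/75 kN·m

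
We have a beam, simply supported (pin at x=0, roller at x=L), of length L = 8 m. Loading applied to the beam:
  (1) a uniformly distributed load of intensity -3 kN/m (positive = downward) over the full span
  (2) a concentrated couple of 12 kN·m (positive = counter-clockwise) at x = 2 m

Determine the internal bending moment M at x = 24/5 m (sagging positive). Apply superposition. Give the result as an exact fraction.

Load 1 — uniform load w=-3 kN/m over full span:
  M_1 = wx(L-x)/2 = (-3)·(24/5)·(8-(24/5))/2 = -576/25 kN·m
Load 2 — applied couple M₀=12 kN·m at a=2 m (b=L-a=6):
  M_2 = M₀x/L - M₀  [x>a] = 12·(24/5)/8 - 12 = -24/5 kN·m
Superposition: M = Σ M_i = -696/25 kN·m ≈ -27.840000 kN·m

M(24/5) = -696/25 kN·m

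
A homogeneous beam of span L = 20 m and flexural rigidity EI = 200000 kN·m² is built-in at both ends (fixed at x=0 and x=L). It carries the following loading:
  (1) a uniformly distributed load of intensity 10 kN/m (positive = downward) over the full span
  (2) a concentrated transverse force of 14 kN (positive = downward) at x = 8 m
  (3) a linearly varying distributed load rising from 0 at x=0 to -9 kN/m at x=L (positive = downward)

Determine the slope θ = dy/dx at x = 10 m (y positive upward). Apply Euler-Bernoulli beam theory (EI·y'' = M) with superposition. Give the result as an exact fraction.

Load 1 — uniform load w=10 kN/m over full span:
  θ_1 = -wx(L-x)(L-2x)/(12EI) = -10·10·(20-10)·(20-2·10)/(12·200000) = 0 rad
Load 2 — point force P=14 kN at a=8 m (b=L-a=12):
  θ_2 = Pa²(L-x)(2bL-(3b+a)(L-x))/(2L³EI)  [x>a] = 14·8²·(20-10)·(2·12·20-(3·12+8)·(20-10))/(2·20³·200000) = 7/62500 rad
Load 3 — triangular load w₀=-9 kN/m (0→w₀ over full span):
  θ_3 = -w₀(2x(L-x)(L-2x)(x+2L)+x²(L-x)²)/(120LEI) = -(-9)·(2·10·(20-10)·(20-2·10)·(10+2·20)+10²·(20-10)²)/(120·20·200000) = 3/16000 rad
Superposition: θ = Σ θ_i = 599/2000000 rad ≈ 0.000300 rad

θ(10) = 599/2000000 rad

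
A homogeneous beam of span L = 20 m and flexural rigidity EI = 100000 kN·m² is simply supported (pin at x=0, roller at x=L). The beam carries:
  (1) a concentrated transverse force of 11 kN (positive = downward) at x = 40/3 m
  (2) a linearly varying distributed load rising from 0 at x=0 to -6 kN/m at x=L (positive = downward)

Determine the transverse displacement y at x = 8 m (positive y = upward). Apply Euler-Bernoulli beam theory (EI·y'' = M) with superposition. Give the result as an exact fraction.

y(8) = 279484/6328125 m

Load 1 — point force P=11 kN at a=40/3 m (b=L-a=20/3):
  y_1 = -Pbx(L²-b²-x²)/(6LEI)  [x≤a] = -11·(20/3)·8·(20²-(20/3)²-8²)/(6·20·100000) = -3608/253125 m
Load 2 — triangular load w₀=-6 kN/m (0→w₀ over full span):
  y_2 = -w₀x(7L⁴-10L²x²+3x⁴)/(360LEI) = -(-6)·8·(7·20⁴-10·20²·8²+3·8⁴)/(360·20·100000) = 4564/78125 m
Superposition: y = Σ y_i = 279484/6328125 m ≈ 0.044165 m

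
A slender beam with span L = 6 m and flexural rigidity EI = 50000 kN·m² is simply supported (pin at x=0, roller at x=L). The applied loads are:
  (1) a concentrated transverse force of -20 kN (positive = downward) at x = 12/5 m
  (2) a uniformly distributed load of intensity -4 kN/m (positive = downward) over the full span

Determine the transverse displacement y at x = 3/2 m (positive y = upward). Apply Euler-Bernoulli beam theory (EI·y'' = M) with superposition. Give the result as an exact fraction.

y(3/2) = 88371/40000000 m

Load 1 — point force P=-20 kN at a=12/5 m (b=L-a=18/5):
  y_1 = -Pbx(L²-b²-x²)/(6LEI)  [x≤a] = -(-20)·(18/5)·(3/2)·(6²-(18/5)²-(3/2)²)/(6·6·50000) = 6237/5000000 m
Load 2 — uniform load w=-4 kN/m over full span:
  y_2 = -wx(L³-2Lx²+x³)/(24EI) = -(-4)·(3/2)·(6³-2·6·(3/2)²+(3/2)³)/(24·50000) = 1539/1600000 m
Superposition: y = Σ y_i = 88371/40000000 m ≈ 0.002209 m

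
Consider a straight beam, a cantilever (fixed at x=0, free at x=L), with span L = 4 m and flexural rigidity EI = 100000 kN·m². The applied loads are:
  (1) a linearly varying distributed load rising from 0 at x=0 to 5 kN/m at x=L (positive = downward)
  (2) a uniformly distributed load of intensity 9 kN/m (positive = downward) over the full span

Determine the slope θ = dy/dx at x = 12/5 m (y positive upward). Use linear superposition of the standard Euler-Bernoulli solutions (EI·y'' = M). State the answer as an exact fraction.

θ(12/5) = -1981/1562500 rad

Load 1 — triangular load w₀=5 kN/m (0→w₀ over full span):
  θ_1 = (w₀Lx²/4-w₀L²x/3-w₀x⁴/(24L))/EI = (5·4·(12/5)²/4-5·4²·(12/5)/3-5·(12/5)⁴/(24·4))/100000 = -577/1562500 rad
Load 2 — uniform load w=9 kN/m over full span:
  θ_2 = -wx(x²-3Lx+3L²)/(6EI) = -9·(12/5)·((12/5)²-3·4·(12/5)+3·4²)/(6·100000) = -351/390625 rad
Superposition: θ = Σ θ_i = -1981/1562500 rad ≈ -0.001268 rad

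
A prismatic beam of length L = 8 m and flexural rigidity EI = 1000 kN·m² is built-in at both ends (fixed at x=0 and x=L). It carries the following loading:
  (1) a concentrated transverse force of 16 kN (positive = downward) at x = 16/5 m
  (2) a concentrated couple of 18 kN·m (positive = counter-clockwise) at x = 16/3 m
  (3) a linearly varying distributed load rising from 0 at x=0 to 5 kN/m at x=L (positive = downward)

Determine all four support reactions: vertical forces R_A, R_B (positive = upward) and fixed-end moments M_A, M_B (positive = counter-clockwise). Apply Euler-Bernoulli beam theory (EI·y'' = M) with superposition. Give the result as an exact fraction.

Load 1 — point force P=16 kN at a=16/5 m (b=L-a=24/5):
  R_A = Pb²(3a+b)/L³ = 16·(24/5)²·(3·(16/5)+(24/5))/8³ = 1296/125 kN
  M_A = Pab²/L² = 16·(16/5)·(24/5)²/8² = 2304/125 kN·m
  R_B = Pa²(a+3b)/L³ = 16·(16/5)²·((16/5)+3·(24/5))/8³ = 704/125 kN
  M_B = -Pa²b/L² = -16·(16/5)²·(24/5)/8² = -1536/125 kN·m
Load 2 — applied couple M₀=18 kN·m at a=16/3 m (b=L-a=8/3):
  R_A = 6M₀ab/L³ = 6·18·(16/3)·(8/3)/8³ = 3 kN
  M_A = M₀b(2a-b)/L² = 18·(8/3)·(2·(16/3)-(8/3))/8² = 6 kN·m
  R_B = -6M₀ab/L³ = -6·18·(16/3)·(8/3)/8³ = -3 kN
  M_B = M₀a(2b-a)/L² = 18·(16/3)·(2·(8/3)-(16/3))/8² = 0 kN·m
Load 3 — triangular load w₀=5 kN/m (0→w₀ over full span):
  R_A = 3w₀L/20 = 3·5·8/20 = 6 kN
  M_A = w₀L²/30 = 5·8²/30 = 32/3 kN·m
  R_B = 7w₀L/20 = 7·5·8/20 = 14 kN
  M_B = -w₀L²/20 = -5·8²/20 = -16 kN·m
Superposition: R_A = 2421/125 kN, M_A = 13162/375 kN·m, R_B = 2079/125 kN, M_B = -3536/125 kN·m

R_A = 2421/125 kN, M_A = 13162/375 kN·m, R_B = 2079/125 kN, M_B = -3536/125 kN·m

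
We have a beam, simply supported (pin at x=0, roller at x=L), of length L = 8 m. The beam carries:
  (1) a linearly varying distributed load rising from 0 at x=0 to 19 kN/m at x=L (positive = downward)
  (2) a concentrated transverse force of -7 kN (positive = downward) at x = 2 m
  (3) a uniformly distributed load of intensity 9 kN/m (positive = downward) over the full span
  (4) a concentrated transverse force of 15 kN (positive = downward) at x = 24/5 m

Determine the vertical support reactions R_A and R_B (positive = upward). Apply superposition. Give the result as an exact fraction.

R_A = 745/12 kN, R_B = 1127/12 kN

Load 1 — triangular load w₀=19 kN/m (0→w₀ over full span):
  R_A = w₀L/6 = 19·8/6 = 76/3 kN
  R_B = w₀L/3 = 19·8/3 = 152/3 kN
Load 2 — point force P=-7 kN at a=2 m (b=L-a=6):
  R_A = Pb/L = (-7)·6/8 = -21/4 kN
  R_B = Pa/L = (-7)·2/8 = -7/4 kN
Load 3 — uniform load w=9 kN/m over full span:
  R_A = wL/2 = 9·8/2 = 36 kN
  R_B = wL/2 = 9·8/2 = 36 kN
Load 4 — point force P=15 kN at a=24/5 m (b=L-a=16/5):
  R_A = Pb/L = 15·(16/5)/8 = 6 kN
  R_B = Pa/L = 15·(24/5)/8 = 9 kN
Superposition: R_A = 745/12 kN, R_B = 1127/12 kN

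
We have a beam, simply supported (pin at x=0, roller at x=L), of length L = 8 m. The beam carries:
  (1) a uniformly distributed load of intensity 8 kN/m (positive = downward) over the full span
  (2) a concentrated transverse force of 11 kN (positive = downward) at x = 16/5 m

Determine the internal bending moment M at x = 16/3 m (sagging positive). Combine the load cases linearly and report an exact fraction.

Load 1 — uniform load w=8 kN/m over full span:
  M_1 = wx(L-x)/2 = 8·(16/3)·(8-(16/3))/2 = 512/9 kN·m
Load 2 — point force P=11 kN at a=16/5 m (b=L-a=24/5):
  M_2 = Pa(L-x)/L  [x>a] = 11·(16/5)·(8-(16/3))/8 = 176/15 kN·m
Superposition: M = Σ M_i = 3088/45 kN·m ≈ 68.622222 kN·m

M(16/3) = 3088/45 kN·m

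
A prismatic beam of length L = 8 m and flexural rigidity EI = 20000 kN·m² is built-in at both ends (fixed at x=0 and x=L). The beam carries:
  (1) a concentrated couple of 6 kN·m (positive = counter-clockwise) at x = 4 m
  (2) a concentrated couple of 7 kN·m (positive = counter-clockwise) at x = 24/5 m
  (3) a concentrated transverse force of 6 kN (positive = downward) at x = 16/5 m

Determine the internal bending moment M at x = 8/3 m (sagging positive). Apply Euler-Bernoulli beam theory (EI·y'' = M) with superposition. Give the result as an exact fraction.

Load 1 — applied couple M₀=6 kN·m at a=4 m (b=L-a=4):
  M_1 = R_Ax - M_A  [x≤a] with R_A=9/8, M_A=3/2 = (9/8)·(8/3) - (3/2) = 3/2 kN·m
Load 2 — applied couple M₀=7 kN·m at a=24/5 m (b=L-a=16/5):
  M_2 = R_Ax - M_A  [x≤a] with R_A=63/50, M_A=56/25 = (63/50)·(8/3) - (56/25) = 28/25 kN·m
Load 3 — point force P=6 kN at a=16/5 m (b=L-a=24/5):
  M_3 = Pb²(3a+b)x/L³ - Pab²/L²  [x≤a] = 6·(24/5)²·(3·(16/5)+(24/5))·(8/3)/8³ - 6·(16/5)·(24/5)²/8² = 432/125 kN·m
Superposition: M = Σ M_i = 1519/250 kN·m ≈ 6.076000 kN·m

M(8/3) = 1519/250 kN·m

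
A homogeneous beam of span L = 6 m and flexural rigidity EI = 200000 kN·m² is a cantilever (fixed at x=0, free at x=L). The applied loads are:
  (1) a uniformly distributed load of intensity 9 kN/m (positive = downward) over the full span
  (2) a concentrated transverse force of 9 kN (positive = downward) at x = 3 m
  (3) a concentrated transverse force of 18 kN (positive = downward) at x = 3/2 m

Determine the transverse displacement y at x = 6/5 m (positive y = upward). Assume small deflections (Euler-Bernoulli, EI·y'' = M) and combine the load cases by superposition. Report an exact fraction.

y(6/5) = -41553/62500000 m

Load 1 — uniform load w=9 kN/m over full span:
  y_1 = -wx²(x²-4Lx+6L²)/(24EI) = -9·(6/5)²·((6/5)²-4·6·(6/5)+6·6²)/(24·200000) = -31833/62500000 m
Load 2 — point force P=9 kN at a=3 m (b=L-a=3):
  y_2 = -Px²(3a-x)/(6EI)  [x≤a] = -9·(6/5)²·(3·3-(6/5))/(6·200000) = -1053/12500000 m
Load 3 — point force P=18 kN at a=3/2 m (b=L-a=9/2):
  y_3 = -Px²(3a-x)/(6EI)  [x≤a] = -18·(6/5)²·(3·(3/2)-(6/5))/(6·200000) = -891/12500000 m
Superposition: y = Σ y_i = -41553/62500000 m ≈ -0.000665 m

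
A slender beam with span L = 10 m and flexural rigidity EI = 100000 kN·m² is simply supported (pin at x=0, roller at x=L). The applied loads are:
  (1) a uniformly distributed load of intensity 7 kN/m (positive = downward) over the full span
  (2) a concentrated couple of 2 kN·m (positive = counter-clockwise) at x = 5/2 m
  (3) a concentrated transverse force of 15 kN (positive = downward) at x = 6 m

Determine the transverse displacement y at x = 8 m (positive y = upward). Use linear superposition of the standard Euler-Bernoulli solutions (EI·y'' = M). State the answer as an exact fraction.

Load 1 — uniform load w=7 kN/m over full span:
  y_1 = -wx(L³-2Lx²+x³)/(24EI) = -7·8·(10³-2·10·8²+8³)/(24·100000) = -203/37500 m
Load 2 — applied couple M₀=2 kN·m at a=5/2 m (b=L-a=15/2):
  y_2 = (M₀x³/(6L)-M₀(x-a)²/2+C₁x)/EI  [x>a] with C₁=M₀(3b²-L²)/(6L)=55/24 = (2·8³/(6·10)-2·(8-(5/2))²/2+(55/24)·8)/100000 = 103/2000000 m
Load 3 — point force P=15 kN at a=6 m (b=L-a=4):
  y_3 = -Pa(L-x)(2Lx-a²-x²)/(6LEI)  [x>a] = -15·6·(10-8)·(2·10·8-6²-8²)/(6·10·100000) = -9/5000 m
Superposition: y = Σ y_i = -42971/6000000 m ≈ -0.007162 m

y(8) = -42971/6000000 m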